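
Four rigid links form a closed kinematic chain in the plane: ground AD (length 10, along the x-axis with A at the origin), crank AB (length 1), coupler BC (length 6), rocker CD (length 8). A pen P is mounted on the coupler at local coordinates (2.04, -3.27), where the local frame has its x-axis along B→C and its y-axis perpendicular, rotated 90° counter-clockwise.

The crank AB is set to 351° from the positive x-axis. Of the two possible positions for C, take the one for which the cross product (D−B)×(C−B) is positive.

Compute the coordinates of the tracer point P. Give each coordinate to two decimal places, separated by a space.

A=(0,0), D=(10.00,0)
B = A + 1.00·(cos351°, sin351°) = (0.9877, -0.1564)
|BD| = 9.0137
circle(B,6.00) ∩ circle(D,8.00): a=2.9536, h=5.2226
  candidates: C₊=(3.8502,5.1167) cross=47.075; C₋=(4.0315,-5.3270) cross=-47.075
  mode + wants cross > 0 → take C=(3.8502,5.1167) (cross=47.075)
ex = (C−B)/|BC| = (0.4771,0.8789); ey = (-0.8789,0.4771)
P = B + 2.04·ex + -3.27·ey = (4.8348,0.0763)

4.83 0.08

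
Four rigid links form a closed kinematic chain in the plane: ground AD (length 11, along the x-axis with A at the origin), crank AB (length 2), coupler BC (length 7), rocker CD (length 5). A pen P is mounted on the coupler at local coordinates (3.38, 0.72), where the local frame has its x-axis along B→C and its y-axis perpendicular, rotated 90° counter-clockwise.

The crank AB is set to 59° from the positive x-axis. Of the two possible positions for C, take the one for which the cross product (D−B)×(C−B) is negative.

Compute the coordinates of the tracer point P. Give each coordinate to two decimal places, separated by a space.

4.17 0.28

A=(0,0), D=(11.00,0)
B = A + 2.00·(cos59°, sin59°) = (1.0301, 1.7143)
|BD| = 10.1162
circle(B,7.00) ∩ circle(D,5.00): a=6.2443, h=3.1636
  candidates: C₊=(7.7202,3.7740) cross=32.004; C₋=(6.6480,-2.4617) cross=-32.004
  mode - wants cross < 0 → take C=(6.6480,-2.4617) (cross=-32.004)
ex = (C−B)/|BC| = (0.8026,-0.5966); ey = (0.5966,0.8026)
P = B + 3.38·ex + 0.72·ey = (4.1723,0.2758)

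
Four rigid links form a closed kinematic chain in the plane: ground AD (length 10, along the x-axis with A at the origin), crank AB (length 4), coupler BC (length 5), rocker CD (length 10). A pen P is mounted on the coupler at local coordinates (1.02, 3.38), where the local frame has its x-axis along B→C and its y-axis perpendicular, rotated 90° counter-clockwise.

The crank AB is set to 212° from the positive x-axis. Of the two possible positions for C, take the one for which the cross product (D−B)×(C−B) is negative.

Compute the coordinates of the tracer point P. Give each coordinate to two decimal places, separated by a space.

A=(0,0), D=(10.00,0)
B = A + 4.00·(cos212°, sin212°) = (-3.3922, -2.1197)
|BD| = 13.5589
circle(B,5.00) ∩ circle(D,10.00): a=4.0137, h=2.9816
  candidates: C₊=(0.1061,1.4527) cross=40.427; C₋=(1.0383,-4.4371) cross=-40.427
  mode - wants cross < 0 → take C=(1.0383,-4.4371) (cross=-40.427)
ex = (C−B)/|BC| = (0.8861,-0.4635); ey = (0.4635,0.8861)
P = B + 1.02·ex + 3.38·ey = (-0.9218,0.4026)

-0.92 0.40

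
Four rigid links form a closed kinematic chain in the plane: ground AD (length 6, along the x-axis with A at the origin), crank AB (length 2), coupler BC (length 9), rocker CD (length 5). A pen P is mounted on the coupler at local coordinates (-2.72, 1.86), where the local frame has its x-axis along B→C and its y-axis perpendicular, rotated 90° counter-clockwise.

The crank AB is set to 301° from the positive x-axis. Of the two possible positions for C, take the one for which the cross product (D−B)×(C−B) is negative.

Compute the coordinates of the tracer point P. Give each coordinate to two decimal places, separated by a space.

-1.37 0.54

A=(0,0), D=(6.00,0)
B = A + 2.00·(cos301°, sin301°) = (1.0301, -1.7143)
|BD| = 5.2573
circle(B,9.00) ∩ circle(D,5.00): a=7.9546, h=4.2101
  candidates: C₊=(7.1770,4.8595) cross=22.133; C₋=(9.9227,-3.1004) cross=-22.133
  mode - wants cross < 0 → take C=(9.9227,-3.1004) (cross=-22.133)
ex = (C−B)/|BC| = (0.9881,-0.1540); ey = (0.1540,0.9881)
P = B + -2.72·ex + 1.86·ey = (-1.3710,0.5424)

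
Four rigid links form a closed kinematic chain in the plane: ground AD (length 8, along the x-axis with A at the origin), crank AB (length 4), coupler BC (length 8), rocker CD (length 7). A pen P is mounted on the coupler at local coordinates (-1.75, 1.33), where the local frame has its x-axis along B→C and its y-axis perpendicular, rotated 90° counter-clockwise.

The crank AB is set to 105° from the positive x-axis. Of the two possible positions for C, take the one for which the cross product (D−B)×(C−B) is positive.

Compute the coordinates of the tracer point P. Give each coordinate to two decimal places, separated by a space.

A=(0,0), D=(8.00,0)
B = A + 4.00·(cos105°, sin105°) = (-1.0353, 3.8637)
|BD| = 9.8267
circle(B,8.00) ∩ circle(D,7.00): a=5.6766, h=5.6371
  candidates: C₊=(6.4005,6.8148) cross=55.394; C₋=(1.9677,-3.5513) cross=-55.394
  mode + wants cross > 0 → take C=(6.4005,6.8148) (cross=55.394)
ex = (C−B)/|BC| = (0.9295,0.3689); ey = (-0.3689,0.9295)
P = B + -1.75·ex + 1.33·ey = (-3.1525,4.4543)

-3.15 4.45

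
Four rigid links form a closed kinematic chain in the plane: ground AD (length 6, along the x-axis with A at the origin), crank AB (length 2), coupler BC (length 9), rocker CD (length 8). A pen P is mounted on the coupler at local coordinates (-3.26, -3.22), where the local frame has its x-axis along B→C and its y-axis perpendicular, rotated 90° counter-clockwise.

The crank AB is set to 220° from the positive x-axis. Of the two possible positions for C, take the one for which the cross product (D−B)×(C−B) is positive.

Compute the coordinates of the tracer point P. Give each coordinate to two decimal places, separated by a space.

A=(0,0), D=(6.00,0)
B = A + 2.00·(cos220°, sin220°) = (-1.5321, -1.2856)
|BD| = 7.6410
circle(B,9.00) ∩ circle(D,8.00): a=4.9329, h=7.5277
  candidates: C₊=(2.0640,6.9648) cross=57.519; C₋=(4.5970,-7.8760) cross=-57.519
  mode + wants cross > 0 → take C=(2.0640,6.9648) (cross=57.519)
ex = (C−B)/|BC| = (0.3996,0.9167); ey = (-0.9167,0.3996)
P = B + -3.26·ex + -3.22·ey = (0.1171,-5.5606)

0.12 -5.56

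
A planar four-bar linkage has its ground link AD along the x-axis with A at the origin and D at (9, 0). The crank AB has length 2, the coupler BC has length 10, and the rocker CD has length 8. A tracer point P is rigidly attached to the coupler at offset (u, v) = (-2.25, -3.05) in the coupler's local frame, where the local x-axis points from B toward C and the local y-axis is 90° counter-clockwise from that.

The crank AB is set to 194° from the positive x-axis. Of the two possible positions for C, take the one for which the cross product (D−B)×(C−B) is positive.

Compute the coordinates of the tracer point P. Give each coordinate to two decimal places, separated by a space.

A=(0,0), D=(9.00,0)
B = A + 2.00·(cos194°, sin194°) = (-1.9406, -0.4838)
|BD| = 10.9513
circle(B,10.00) ∩ circle(D,8.00): a=7.1193, h=7.0225
  candidates: C₊=(4.8615,6.8464) cross=76.906; C₋=(5.4820,-7.1850) cross=-76.906
  mode + wants cross > 0 → take C=(4.8615,6.8464) (cross=76.906)
ex = (C−B)/|BC| = (0.6802,0.7330); ey = (-0.7330,0.6802)
P = B + -2.25·ex + -3.05·ey = (-1.2353,-4.2078)

-1.24 -4.21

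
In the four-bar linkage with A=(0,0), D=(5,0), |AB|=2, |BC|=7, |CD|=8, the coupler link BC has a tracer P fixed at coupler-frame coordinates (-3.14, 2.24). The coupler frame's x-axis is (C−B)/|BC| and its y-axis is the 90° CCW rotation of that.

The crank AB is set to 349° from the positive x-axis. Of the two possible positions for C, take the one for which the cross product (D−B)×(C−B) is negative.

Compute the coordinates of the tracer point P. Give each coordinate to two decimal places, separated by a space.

A=(0,0), D=(5.00,0)
B = A + 2.00·(cos349°, sin349°) = (1.9633, -0.3816)
|BD| = 3.0606
circle(B,7.00) ∩ circle(D,8.00): a=-0.9202, h=6.9393
  candidates: C₊=(0.1850,6.3888) cross=21.239; C₋=(1.9155,-7.3815) cross=-21.239
  mode - wants cross < 0 → take C=(1.9155,-7.3815) (cross=-21.239)
ex = (C−B)/|BC| = (-0.0068,-1.0000); ey = (1.0000,-0.0068)
P = B + -3.14·ex + 2.24·ey = (4.2246,2.7430)

4.22 2.74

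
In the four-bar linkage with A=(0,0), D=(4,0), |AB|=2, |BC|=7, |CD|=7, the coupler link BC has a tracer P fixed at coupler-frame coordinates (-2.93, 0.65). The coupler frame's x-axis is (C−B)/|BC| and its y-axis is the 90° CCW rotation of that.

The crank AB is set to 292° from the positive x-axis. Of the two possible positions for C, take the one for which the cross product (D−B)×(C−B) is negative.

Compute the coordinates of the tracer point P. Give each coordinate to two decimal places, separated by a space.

A=(0,0), D=(4.00,0)
B = A + 2.00·(cos292°, sin292°) = (0.7492, -1.8544)
|BD| = 3.7425
circle(B,7.00) ∩ circle(D,7.00): a=1.8712, h=6.7453
  candidates: C₊=(-0.9676,4.9318) cross=25.244; C₋=(5.7168,-6.7862) cross=-25.244
  mode - wants cross < 0 → take C=(5.7168,-6.7862) (cross=-25.244)
ex = (C−B)/|BC| = (0.7097,-0.7045); ey = (0.7045,0.7097)
P = B + -2.93·ex + 0.65·ey = (-0.8721,0.6712)

-0.87 0.67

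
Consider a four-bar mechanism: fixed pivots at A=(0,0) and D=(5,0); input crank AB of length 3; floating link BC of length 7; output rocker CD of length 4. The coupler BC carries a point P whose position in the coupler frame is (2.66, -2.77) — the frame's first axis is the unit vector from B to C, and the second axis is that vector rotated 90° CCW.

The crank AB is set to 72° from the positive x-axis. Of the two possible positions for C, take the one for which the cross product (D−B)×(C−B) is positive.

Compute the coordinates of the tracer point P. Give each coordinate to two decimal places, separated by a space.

A=(0,0), D=(5.00,0)
B = A + 3.00·(cos72°, sin72°) = (0.9271, 2.8532)
|BD| = 4.9729
circle(B,7.00) ∩ circle(D,4.00): a=5.8044, h=3.9126
  candidates: C₊=(7.9259,2.7274) cross=19.457; C₋=(3.4362,-3.6817) cross=-19.457
  mode + wants cross > 0 → take C=(7.9259,2.7274) (cross=19.457)
ex = (C−B)/|BC| = (0.9998,-0.0180); ey = (0.0180,0.9998)
P = B + 2.66·ex + -2.77·ey = (3.5369,0.0358)

3.54 0.04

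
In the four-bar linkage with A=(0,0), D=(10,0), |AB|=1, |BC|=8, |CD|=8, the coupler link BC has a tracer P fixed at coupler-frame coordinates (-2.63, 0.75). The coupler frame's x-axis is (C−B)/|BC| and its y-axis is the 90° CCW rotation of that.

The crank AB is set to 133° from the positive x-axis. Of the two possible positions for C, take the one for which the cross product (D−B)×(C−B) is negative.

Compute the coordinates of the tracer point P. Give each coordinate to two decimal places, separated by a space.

-1.71 3.26

A=(0,0), D=(10.00,0)
B = A + 1.00·(cos133°, sin133°) = (-0.6820, 0.7314)
|BD| = 10.7070
circle(B,8.00) ∩ circle(D,8.00): a=5.3535, h=5.9447
  candidates: C₊=(5.0651,6.2965) cross=63.650; C₋=(4.2529,-5.5652) cross=-63.650
  mode - wants cross < 0 → take C=(4.2529,-5.5652) (cross=-63.650)
ex = (C−B)/|BC| = (0.6169,-0.7871); ey = (0.7871,0.6169)
P = B + -2.63·ex + 0.75·ey = (-1.7141,3.2640)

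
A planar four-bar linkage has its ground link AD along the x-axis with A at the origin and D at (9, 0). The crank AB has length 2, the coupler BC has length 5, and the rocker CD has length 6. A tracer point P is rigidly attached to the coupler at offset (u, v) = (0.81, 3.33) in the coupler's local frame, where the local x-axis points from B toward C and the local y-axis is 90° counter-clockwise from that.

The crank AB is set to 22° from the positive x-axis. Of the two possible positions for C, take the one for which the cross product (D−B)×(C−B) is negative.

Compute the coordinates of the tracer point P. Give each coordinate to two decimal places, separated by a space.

5.17 1.62

A=(0,0), D=(9.00,0)
B = A + 2.00·(cos22°, sin22°) = (1.8544, 0.7492)
|BD| = 7.1848
circle(B,5.00) ∩ circle(D,6.00): a=2.8269, h=4.1242
  candidates: C₊=(5.0959,4.5561) cross=29.631; C₋=(4.2358,-3.6472) cross=-29.631
  mode - wants cross < 0 → take C=(4.2358,-3.6472) (cross=-29.631)
ex = (C−B)/|BC| = (0.4763,-0.8793); ey = (0.8793,0.4763)
P = B + 0.81·ex + 3.33·ey = (5.1682,1.6230)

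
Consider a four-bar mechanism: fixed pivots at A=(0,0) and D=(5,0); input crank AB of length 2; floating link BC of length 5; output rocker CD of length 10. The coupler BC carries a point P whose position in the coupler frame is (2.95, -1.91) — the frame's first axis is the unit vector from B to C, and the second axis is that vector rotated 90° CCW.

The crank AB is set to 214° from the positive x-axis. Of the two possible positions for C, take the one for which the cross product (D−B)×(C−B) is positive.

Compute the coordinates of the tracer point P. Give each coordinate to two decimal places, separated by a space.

A=(0,0), D=(5.00,0)
B = A + 2.00·(cos214°, sin214°) = (-1.6581, -1.1184)
|BD| = 6.7514
circle(B,5.00) ∩ circle(D,10.00): a=-2.1788, h=4.5003
  candidates: C₊=(-4.5522,2.9588) cross=30.383; C₋=(-3.0612,-5.9175) cross=-30.383
  mode + wants cross > 0 → take C=(-4.5522,2.9588) (cross=30.383)
ex = (C−B)/|BC| = (-0.5788,0.8154); ey = (-0.8154,-0.5788)
P = B + 2.95·ex + -1.91·ey = (-1.8081,2.3928)

-1.81 2.39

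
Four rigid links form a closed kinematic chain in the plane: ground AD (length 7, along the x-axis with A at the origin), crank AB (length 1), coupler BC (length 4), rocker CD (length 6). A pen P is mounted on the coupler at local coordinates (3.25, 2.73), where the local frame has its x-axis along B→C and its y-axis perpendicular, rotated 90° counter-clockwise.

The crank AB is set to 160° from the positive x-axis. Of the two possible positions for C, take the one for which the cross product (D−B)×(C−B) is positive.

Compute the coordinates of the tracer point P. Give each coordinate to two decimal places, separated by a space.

-0.56 4.57

A=(0,0), D=(7.00,0)
B = A + 1.00·(cos160°, sin160°) = (-0.9397, 0.3420)
|BD| = 7.9471
circle(B,4.00) ∩ circle(D,6.00): a=2.7152, h=2.9373
  candidates: C₊=(1.8994,3.1597) cross=23.343; C₋=(1.6466,-2.7094) cross=-23.343
  mode + wants cross > 0 → take C=(1.8994,3.1597) (cross=23.343)
ex = (C−B)/|BC| = (0.7098,0.7044); ey = (-0.7044,0.7098)
P = B + 3.25·ex + 2.73·ey = (-0.5560,4.5691)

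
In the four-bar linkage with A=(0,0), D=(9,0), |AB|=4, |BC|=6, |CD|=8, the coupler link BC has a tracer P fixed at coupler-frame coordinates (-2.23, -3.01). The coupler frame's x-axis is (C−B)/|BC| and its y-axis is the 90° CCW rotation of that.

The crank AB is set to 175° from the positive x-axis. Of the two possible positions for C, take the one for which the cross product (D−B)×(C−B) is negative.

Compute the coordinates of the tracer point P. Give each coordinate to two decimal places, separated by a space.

-7.34 -1.32

A=(0,0), D=(9.00,0)
B = A + 4.00·(cos175°, sin175°) = (-3.9848, 0.3486)
|BD| = 12.9895
circle(B,6.00) ∩ circle(D,8.00): a=5.4169, h=2.5801
  candidates: C₊=(1.4994,2.7824) cross=33.514; C₋=(1.3610,-2.3759) cross=-33.514
  mode - wants cross < 0 → take C=(1.3610,-2.3759) (cross=-33.514)
ex = (C−B)/|BC| = (0.8910,-0.4541); ey = (0.4541,0.8910)
P = B + -2.23·ex + -3.01·ey = (-7.3384,-1.3205)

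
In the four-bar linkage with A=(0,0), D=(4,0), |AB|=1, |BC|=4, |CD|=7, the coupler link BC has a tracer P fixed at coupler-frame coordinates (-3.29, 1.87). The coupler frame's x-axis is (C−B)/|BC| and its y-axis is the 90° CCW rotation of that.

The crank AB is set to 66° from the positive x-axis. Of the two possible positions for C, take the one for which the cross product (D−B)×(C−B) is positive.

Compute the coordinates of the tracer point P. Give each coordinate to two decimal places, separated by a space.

0.18 -2.86

A=(0,0), D=(4.00,0)
B = A + 1.00·(cos66°, sin66°) = (0.4067, 0.9135)
|BD| = 3.7076
circle(B,4.00) ∩ circle(D,7.00): a=-2.5966, h=3.0427
  candidates: C₊=(-1.3601,4.5022) cross=11.281; C₋=(-2.8595,-1.3955) cross=-11.281
  mode + wants cross > 0 → take C=(-1.3601,4.5022) (cross=11.281)
ex = (C−B)/|BC| = (-0.4417,0.8972); ey = (-0.8972,-0.4417)
P = B + -3.29·ex + 1.87·ey = (0.1822,-2.8641)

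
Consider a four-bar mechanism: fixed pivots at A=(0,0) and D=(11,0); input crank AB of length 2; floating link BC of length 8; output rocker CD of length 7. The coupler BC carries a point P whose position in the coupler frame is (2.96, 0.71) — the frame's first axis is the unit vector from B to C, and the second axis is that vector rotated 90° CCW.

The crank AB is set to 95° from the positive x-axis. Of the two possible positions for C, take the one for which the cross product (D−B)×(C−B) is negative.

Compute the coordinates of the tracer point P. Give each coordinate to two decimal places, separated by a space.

A=(0,0), D=(11.00,0)
B = A + 2.00·(cos95°, sin95°) = (-0.1743, 1.9924)
|BD| = 11.3505
circle(B,8.00) ∩ circle(D,7.00): a=6.3360, h=4.8841
  candidates: C₊=(6.9207,5.6885) cross=55.437; C₋=(5.2060,-3.9281) cross=-55.437
  mode - wants cross < 0 → take C=(5.2060,-3.9281) (cross=-55.437)
ex = (C−B)/|BC| = (0.6725,-0.7401); ey = (0.7401,0.6725)
P = B + 2.96·ex + 0.71·ey = (2.3419,0.2793)

2.34 0.28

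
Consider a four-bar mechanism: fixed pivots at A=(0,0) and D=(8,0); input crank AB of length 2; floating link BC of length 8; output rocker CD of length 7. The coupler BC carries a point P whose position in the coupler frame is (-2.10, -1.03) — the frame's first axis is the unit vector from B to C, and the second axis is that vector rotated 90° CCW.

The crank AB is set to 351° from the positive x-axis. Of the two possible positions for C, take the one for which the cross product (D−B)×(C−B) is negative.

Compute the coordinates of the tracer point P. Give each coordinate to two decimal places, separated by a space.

-0.08 0.81

A=(0,0), D=(8.00,0)
B = A + 2.00·(cos351°, sin351°) = (1.9754, -0.3129)
|BD| = 6.0327
circle(B,8.00) ∩ circle(D,7.00): a=4.2596, h=6.7717
  candidates: C₊=(5.8780,6.6706) cross=40.852; C₋=(6.5804,-6.8545) cross=-40.852
  mode - wants cross < 0 → take C=(6.5804,-6.8545) (cross=-40.852)
ex = (C−B)/|BC| = (0.5756,-0.8177); ey = (0.8177,0.5756)
P = B + -2.10·ex + -1.03·ey = (-0.0757,0.8114)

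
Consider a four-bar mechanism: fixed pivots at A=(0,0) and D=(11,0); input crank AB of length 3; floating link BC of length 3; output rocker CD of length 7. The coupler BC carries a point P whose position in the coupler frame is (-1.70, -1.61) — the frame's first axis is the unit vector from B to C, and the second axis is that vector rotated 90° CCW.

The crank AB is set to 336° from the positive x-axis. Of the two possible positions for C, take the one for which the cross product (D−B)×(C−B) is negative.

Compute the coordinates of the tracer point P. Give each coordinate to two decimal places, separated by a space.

0.40 -1.15

A=(0,0), D=(11.00,0)
B = A + 3.00·(cos336°, sin336°) = (2.7406, -1.2202)
|BD| = 8.3490
circle(B,3.00) ∩ circle(D,7.00): a=1.7790, h=2.4156
  candidates: C₊=(4.1475,1.4295) cross=20.168; C₋=(4.8536,-3.3499) cross=-20.168
  mode - wants cross < 0 → take C=(4.8536,-3.3499) (cross=-20.168)
ex = (C−B)/|BC| = (0.7043,-0.7099); ey = (0.7099,0.7043)
P = B + -1.70·ex + -1.61·ey = (0.4004,-1.1474)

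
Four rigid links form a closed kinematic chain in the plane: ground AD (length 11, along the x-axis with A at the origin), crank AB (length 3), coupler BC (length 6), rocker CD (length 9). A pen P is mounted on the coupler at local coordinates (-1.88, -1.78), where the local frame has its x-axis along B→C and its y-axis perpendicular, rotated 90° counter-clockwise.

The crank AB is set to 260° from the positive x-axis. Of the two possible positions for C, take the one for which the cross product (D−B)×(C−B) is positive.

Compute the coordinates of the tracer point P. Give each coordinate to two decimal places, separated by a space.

A=(0,0), D=(11.00,0)
B = A + 3.00·(cos260°, sin260°) = (-0.5209, -2.9544)
|BD| = 11.8937
circle(B,6.00) ∩ circle(D,9.00): a=4.0551, h=4.4222
  candidates: C₊=(2.3086,2.3365) cross=52.597; C₋=(4.5056,-6.2307) cross=-52.597
  mode + wants cross > 0 → take C=(2.3086,2.3365) (cross=52.597)
ex = (C−B)/|BC| = (0.4716,0.8818); ey = (-0.8818,0.4716)
P = B + -1.88·ex + -1.78·ey = (0.1621,-5.4517)

0.16 -5.45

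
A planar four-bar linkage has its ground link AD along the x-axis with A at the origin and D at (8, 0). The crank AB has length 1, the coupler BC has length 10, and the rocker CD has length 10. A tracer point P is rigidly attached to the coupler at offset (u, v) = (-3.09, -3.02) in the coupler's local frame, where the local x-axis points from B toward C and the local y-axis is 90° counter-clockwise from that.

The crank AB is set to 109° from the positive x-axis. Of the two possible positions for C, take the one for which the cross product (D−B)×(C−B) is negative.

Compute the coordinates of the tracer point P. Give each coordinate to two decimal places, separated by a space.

A=(0,0), D=(8.00,0)
B = A + 1.00·(cos109°, sin109°) = (-0.3256, 0.9455)
|BD| = 8.3791
circle(B,10.00) ∩ circle(D,10.00): a=4.1895, h=9.0801
  candidates: C₊=(4.8618,9.4948) cross=76.083; C₋=(2.8126,-8.5493) cross=-76.083
  mode - wants cross < 0 → take C=(2.8126,-8.5493) (cross=-76.083)
ex = (C−B)/|BC| = (0.3138,-0.9495); ey = (0.9495,0.3138)
P = B + -3.09·ex + -3.02·ey = (-4.1627,2.9317)

-4.16 2.93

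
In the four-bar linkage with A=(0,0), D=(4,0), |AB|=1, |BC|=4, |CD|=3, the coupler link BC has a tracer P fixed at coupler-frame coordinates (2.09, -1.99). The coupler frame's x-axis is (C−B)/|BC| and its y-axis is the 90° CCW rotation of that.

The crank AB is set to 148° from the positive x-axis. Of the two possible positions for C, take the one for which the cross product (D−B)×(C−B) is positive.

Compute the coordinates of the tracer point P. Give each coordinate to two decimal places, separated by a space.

A=(0,0), D=(4.00,0)
B = A + 1.00·(cos148°, sin148°) = (-0.8480, 0.5299)
|BD| = 4.8769
circle(B,4.00) ∩ circle(D,3.00): a=3.1561, h=2.4574
  candidates: C₊=(2.5564,2.6298) cross=11.985; C₋=(2.0224,-2.2559) cross=-11.985
  mode + wants cross > 0 → take C=(2.5564,2.6298) (cross=11.985)
ex = (C−B)/|BC| = (0.8511,0.5250); ey = (-0.5250,0.8511)
P = B + 2.09·ex + -1.99·ey = (1.9755,-0.0666)

1.98 -0.07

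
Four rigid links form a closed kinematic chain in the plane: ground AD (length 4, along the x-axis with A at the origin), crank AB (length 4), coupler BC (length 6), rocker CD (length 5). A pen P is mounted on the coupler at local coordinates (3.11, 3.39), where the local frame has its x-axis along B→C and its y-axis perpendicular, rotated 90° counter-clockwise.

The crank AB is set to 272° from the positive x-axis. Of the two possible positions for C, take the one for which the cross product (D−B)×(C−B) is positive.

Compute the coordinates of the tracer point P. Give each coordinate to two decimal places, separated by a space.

A=(0,0), D=(4.00,0)
B = A + 4.00·(cos272°, sin272°) = (0.1396, -3.9976)
|BD| = 5.5573
circle(B,6.00) ∩ circle(D,5.00): a=3.7683, h=4.6690
  candidates: C₊=(-0.6013,1.9565) cross=25.947; C₋=(6.1159,-4.5302) cross=-25.947
  mode + wants cross > 0 → take C=(-0.6013,1.9565) (cross=25.947)
ex = (C−B)/|BC| = (-0.1235,0.9923); ey = (-0.9923,-0.1235)
P = B + 3.11·ex + 3.39·ey = (-3.6085,-1.3300)

-3.61 -1.33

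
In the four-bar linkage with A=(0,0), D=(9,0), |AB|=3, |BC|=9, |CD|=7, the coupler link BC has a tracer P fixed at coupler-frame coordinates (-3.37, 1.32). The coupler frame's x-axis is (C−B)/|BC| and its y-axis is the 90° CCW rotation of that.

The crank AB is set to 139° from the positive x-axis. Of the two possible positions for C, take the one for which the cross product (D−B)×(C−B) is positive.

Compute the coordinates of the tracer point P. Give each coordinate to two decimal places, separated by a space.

A=(0,0), D=(9.00,0)
B = A + 3.00·(cos139°, sin139°) = (-2.2641, 1.9682)
|BD| = 11.4348
circle(B,9.00) ∩ circle(D,7.00): a=7.1166, h=5.5094
  candidates: C₊=(5.6946,6.1704) cross=62.999; C₋=(3.7980,-4.6839) cross=-62.999
  mode + wants cross > 0 → take C=(5.6946,6.1704) (cross=62.999)
ex = (C−B)/|BC| = (0.8843,0.4669); ey = (-0.4669,0.8843)
P = B + -3.37·ex + 1.32·ey = (-5.8606,1.5619)

-5.86 1.56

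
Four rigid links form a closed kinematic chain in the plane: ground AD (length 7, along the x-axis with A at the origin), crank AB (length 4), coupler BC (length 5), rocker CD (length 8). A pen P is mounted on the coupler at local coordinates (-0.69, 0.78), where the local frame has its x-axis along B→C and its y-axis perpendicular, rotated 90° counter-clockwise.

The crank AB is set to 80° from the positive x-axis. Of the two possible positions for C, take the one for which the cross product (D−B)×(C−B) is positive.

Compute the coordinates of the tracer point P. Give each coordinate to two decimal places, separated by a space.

A=(0,0), D=(7.00,0)
B = A + 4.00·(cos80°, sin80°) = (0.6946, 3.9392)
|BD| = 7.4348
circle(B,5.00) ∩ circle(D,8.00): a=1.0946, h=4.8787
  candidates: C₊=(4.2078,7.4969) cross=36.272; C₋=(-0.9620,-0.7783) cross=-36.272
  mode + wants cross > 0 → take C=(4.2078,7.4969) (cross=36.272)
ex = (C−B)/|BC| = (0.7026,0.7115); ey = (-0.7115,0.7026)
P = B + -0.69·ex + 0.78·ey = (-0.3452,3.9963)

-0.35 4.00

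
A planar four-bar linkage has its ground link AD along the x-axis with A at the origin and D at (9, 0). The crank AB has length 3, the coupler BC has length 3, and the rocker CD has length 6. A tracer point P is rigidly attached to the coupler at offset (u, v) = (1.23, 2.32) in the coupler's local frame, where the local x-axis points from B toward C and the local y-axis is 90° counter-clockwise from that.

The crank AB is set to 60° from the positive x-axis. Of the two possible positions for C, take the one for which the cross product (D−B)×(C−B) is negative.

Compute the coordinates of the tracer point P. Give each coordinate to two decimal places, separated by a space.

4.12 2.69

A=(0,0), D=(9.00,0)
B = A + 3.00·(cos60°, sin60°) = (1.5000, 2.5981)
|BD| = 7.9373
circle(B,3.00) ∩ circle(D,6.00): a=2.2678, h=1.9640
  candidates: C₊=(4.2857,3.7115) cross=15.588; C₋=(3.0000,0.0000) cross=-15.588
  mode - wants cross < 0 → take C=(3.0000,0.0000) (cross=-15.588)
ex = (C−B)/|BC| = (0.5000,-0.8660); ey = (0.8660,0.5000)
P = B + 1.23·ex + 2.32·ey = (4.1242,2.6929)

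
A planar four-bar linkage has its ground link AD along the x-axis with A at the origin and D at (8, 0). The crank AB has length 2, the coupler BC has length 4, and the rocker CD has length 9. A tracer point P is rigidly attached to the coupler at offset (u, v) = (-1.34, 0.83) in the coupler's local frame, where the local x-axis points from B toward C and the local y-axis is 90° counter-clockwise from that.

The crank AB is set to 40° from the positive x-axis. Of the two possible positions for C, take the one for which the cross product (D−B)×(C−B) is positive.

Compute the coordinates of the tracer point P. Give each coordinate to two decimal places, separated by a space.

1.02 -0.21

A=(0,0), D=(8.00,0)
B = A + 2.00·(cos40°, sin40°) = (1.5321, 1.2856)
|BD| = 6.5944
circle(B,4.00) ∩ circle(D,9.00): a=-1.6312, h=3.6523
  candidates: C₊=(0.6442,5.1858) cross=24.085; C₋=(-0.7798,-1.9786) cross=-24.085
  mode + wants cross > 0 → take C=(0.6442,5.1858) (cross=24.085)
ex = (C−B)/|BC| = (-0.2220,0.9751); ey = (-0.9751,-0.2220)
P = B + -1.34·ex + 0.83·ey = (1.0202,-0.2052)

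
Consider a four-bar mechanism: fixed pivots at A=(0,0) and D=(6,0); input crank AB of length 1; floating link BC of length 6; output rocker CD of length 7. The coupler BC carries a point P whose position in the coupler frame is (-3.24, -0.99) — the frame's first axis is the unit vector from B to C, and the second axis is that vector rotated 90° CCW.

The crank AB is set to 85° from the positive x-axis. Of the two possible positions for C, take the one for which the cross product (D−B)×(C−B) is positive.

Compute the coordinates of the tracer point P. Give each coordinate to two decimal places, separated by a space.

-0.57 -2.33

A=(0,0), D=(6.00,0)
B = A + 1.00·(cos85°, sin85°) = (0.0872, 0.9962)
|BD| = 5.9962
circle(B,6.00) ∩ circle(D,7.00): a=1.9141, h=5.6865
  candidates: C₊=(2.9194,6.2857) cross=34.097; C₋=(1.0299,-4.9293) cross=-34.097
  mode + wants cross > 0 → take C=(2.9194,6.2857) (cross=34.097)
ex = (C−B)/|BC| = (0.4720,0.8816); ey = (-0.8816,0.4720)
P = B + -3.24·ex + -0.99·ey = (-0.5695,-2.3274)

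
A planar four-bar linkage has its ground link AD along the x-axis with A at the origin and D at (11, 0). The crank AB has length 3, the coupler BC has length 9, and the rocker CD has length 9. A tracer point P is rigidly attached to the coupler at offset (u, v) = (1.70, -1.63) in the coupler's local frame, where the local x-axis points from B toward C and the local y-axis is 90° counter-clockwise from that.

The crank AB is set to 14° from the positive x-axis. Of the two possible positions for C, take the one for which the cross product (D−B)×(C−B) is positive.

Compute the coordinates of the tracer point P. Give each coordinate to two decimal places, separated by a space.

5.19 1.31

A=(0,0), D=(11.00,0)
B = A + 3.00·(cos14°, sin14°) = (2.9109, 0.7258)
|BD| = 8.1216
circle(B,9.00) ∩ circle(D,9.00): a=4.0608, h=8.0318
  candidates: C₊=(7.6732,8.3626) cross=65.231; C₋=(6.2377,-7.6368) cross=-65.231
  mode + wants cross > 0 → take C=(7.6732,8.3626) (cross=65.231)
ex = (C−B)/|BC| = (0.5291,0.8485); ey = (-0.8485,0.5291)
P = B + 1.70·ex + -1.63·ey = (5.1935,1.3058)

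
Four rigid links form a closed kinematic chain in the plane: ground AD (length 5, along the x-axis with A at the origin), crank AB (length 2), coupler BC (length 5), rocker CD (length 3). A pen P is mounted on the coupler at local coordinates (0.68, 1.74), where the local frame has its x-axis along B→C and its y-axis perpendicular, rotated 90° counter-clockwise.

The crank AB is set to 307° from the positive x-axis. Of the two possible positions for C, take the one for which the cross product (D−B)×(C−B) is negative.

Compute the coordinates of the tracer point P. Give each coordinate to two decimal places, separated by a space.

2.28 -0.07

A=(0,0), D=(5.00,0)
B = A + 2.00·(cos307°, sin307°) = (1.2036, -1.5973)
|BD| = 4.1187
circle(B,5.00) ∩ circle(D,3.00): a=4.0017, h=2.9977
  candidates: C₊=(3.7296,2.7177) cross=12.347; C₋=(6.0547,-2.8085) cross=-12.347
  mode - wants cross < 0 → take C=(6.0547,-2.8085) (cross=-12.347)
ex = (C−B)/|BC| = (0.9702,-0.2422); ey = (0.2422,0.9702)
P = B + 0.68·ex + 1.74·ey = (2.2849,-0.0738)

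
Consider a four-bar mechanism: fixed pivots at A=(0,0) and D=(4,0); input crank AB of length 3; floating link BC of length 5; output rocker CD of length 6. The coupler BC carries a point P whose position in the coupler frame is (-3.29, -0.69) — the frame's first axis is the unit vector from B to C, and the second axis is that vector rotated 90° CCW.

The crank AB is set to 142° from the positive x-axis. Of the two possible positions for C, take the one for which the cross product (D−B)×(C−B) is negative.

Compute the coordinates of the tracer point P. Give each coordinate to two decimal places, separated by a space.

A=(0,0), D=(4.00,0)
B = A + 3.00·(cos142°, sin142°) = (-2.3640, 1.8470)
|BD| = 6.6266
circle(B,5.00) ∩ circle(D,6.00): a=2.4833, h=4.3397
  candidates: C₊=(1.2305,5.3226) cross=28.758; C₋=(-1.1887,-3.0129) cross=-28.758
  mode - wants cross < 0 → take C=(-1.1887,-3.0129) (cross=-28.758)
ex = (C−B)/|BC| = (0.2351,-0.9720); ey = (0.9720,0.2351)
P = B + -3.29·ex + -0.69·ey = (-3.8081,4.8826)

-3.81 4.88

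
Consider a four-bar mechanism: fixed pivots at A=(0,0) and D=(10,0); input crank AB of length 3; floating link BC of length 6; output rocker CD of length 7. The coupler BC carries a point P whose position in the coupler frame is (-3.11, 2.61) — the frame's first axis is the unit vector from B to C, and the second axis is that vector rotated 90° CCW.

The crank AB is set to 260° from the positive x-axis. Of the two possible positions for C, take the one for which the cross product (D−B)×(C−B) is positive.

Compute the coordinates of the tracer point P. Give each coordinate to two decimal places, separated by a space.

-4.50 -3.76

A=(0,0), D=(10.00,0)
B = A + 3.00·(cos260°, sin260°) = (-0.5209, -2.9544)
|BD| = 10.9279
circle(B,6.00) ∩ circle(D,7.00): a=4.8691, h=3.5059
  candidates: C₊=(3.2190,1.7373) cross=38.312; C₋=(5.1147,-5.0134) cross=-38.312
  mode + wants cross > 0 → take C=(3.2190,1.7373) (cross=38.312)
ex = (C−B)/|BC| = (0.6233,0.7820); ey = (-0.7820,0.6233)
P = B + -3.11·ex + 2.61·ey = (-4.5004,-3.7594)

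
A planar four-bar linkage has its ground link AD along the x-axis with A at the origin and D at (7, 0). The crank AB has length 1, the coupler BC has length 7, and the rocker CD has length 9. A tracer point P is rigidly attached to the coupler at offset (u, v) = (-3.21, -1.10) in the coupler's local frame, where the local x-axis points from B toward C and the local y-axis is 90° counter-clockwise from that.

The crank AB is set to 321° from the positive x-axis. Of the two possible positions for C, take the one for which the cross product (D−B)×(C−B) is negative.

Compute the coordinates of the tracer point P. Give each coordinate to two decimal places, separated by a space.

-0.89 2.33

A=(0,0), D=(7.00,0)
B = A + 1.00·(cos321°, sin321°) = (0.7771, -0.6293)
|BD| = 6.2546
circle(B,7.00) ∩ circle(D,9.00): a=0.5692, h=6.9768
  candidates: C₊=(0.6414,6.3694) cross=43.637; C₋=(2.0454,-7.5135) cross=-43.637
  mode - wants cross < 0 → take C=(2.0454,-7.5135) (cross=-43.637)
ex = (C−B)/|BC| = (0.1812,-0.9834); ey = (0.9834,0.1812)
P = B + -3.21·ex + -1.10·ey = (-0.8862,2.3283)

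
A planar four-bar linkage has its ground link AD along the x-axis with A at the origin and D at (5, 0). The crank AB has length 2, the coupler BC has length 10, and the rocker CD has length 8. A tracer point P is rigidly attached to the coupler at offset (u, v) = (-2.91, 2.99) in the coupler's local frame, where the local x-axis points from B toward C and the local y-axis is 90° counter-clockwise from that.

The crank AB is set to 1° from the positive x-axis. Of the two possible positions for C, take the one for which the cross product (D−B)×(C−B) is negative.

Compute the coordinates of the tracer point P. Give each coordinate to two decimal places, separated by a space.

1.84 4.20

A=(0,0), D=(5.00,0)
B = A + 2.00·(cos1°, sin1°) = (1.9997, 0.0349)
|BD| = 3.0005
circle(B,10.00) ∩ circle(D,8.00): a=7.4992, h=6.6152
  candidates: C₊=(9.5754,6.5625) cross=19.849; C₋=(9.4215,-6.6671) cross=-19.849
  mode - wants cross < 0 → take C=(9.4215,-6.6671) (cross=-19.849)
ex = (C−B)/|BC| = (0.7422,-0.6702); ey = (0.6702,0.7422)
P = B + -2.91·ex + 2.99·ey = (1.8439,4.2043)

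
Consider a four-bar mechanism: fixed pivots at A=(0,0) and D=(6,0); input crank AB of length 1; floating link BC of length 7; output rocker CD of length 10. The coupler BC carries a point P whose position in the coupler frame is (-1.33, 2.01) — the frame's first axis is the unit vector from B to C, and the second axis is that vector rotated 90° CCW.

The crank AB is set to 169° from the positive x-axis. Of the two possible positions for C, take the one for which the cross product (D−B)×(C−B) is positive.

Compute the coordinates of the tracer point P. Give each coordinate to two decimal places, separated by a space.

A=(0,0), D=(6.00,0)
B = A + 1.00·(cos169°, sin169°) = (-0.9816, 0.1908)
|BD| = 6.9842
circle(B,7.00) ∩ circle(D,10.00): a=-0.1590, h=6.9982
  candidates: C₊=(-0.9493,7.1907) cross=48.877; C₋=(-1.3317,-6.8004) cross=-48.877
  mode + wants cross > 0 → take C=(-0.9493,7.1907) (cross=48.877)
ex = (C−B)/|BC| = (0.0046,1.0000); ey = (-1.0000,0.0046)
P = B + -1.33·ex + 2.01·ey = (-2.9977,-1.1299)

-3.00 -1.13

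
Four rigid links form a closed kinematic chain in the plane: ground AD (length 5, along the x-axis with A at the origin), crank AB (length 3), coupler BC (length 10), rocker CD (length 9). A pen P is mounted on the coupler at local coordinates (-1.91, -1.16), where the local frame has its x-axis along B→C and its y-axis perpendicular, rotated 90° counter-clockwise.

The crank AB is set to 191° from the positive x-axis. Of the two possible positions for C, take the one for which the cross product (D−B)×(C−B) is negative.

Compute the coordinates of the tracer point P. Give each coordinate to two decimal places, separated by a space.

-5.00 0.32

A=(0,0), D=(5.00,0)
B = A + 3.00·(cos191°, sin191°) = (-2.9449, -0.5724)
|BD| = 7.9655
circle(B,10.00) ∩ circle(D,9.00): a=5.1754, h=8.5566
  candidates: C₊=(1.6022,8.3340) cross=68.157; C₋=(2.8320,-8.7350) cross=-68.157
  mode - wants cross < 0 → take C=(2.8320,-8.7350) (cross=-68.157)
ex = (C−B)/|BC| = (0.5777,-0.8163); ey = (0.8163,0.5777)
P = B + -1.91·ex + -1.16·ey = (-4.9951,0.3165)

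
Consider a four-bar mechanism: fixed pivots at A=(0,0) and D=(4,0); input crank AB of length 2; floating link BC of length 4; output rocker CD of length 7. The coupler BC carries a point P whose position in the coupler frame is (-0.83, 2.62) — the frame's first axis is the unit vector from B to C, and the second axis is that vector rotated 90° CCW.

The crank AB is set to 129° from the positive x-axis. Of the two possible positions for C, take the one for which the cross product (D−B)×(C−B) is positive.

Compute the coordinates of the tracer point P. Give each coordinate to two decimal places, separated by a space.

A=(0,0), D=(4.00,0)
B = A + 2.00·(cos129°, sin129°) = (-1.2586, 1.5543)
|BD| = 5.4835
circle(B,4.00) ∩ circle(D,7.00): a=-0.2672, h=3.9911
  candidates: C₊=(-0.3837,5.4574) cross=21.885; C₋=(-2.6462,-2.1973) cross=-21.885
  mode + wants cross > 0 → take C=(-0.3837,5.4574) (cross=21.885)
ex = (C−B)/|BC| = (0.2187,0.9758); ey = (-0.9758,0.2187)
P = B + -0.83·ex + 2.62·ey = (-3.9967,1.3175)

-4.00 1.32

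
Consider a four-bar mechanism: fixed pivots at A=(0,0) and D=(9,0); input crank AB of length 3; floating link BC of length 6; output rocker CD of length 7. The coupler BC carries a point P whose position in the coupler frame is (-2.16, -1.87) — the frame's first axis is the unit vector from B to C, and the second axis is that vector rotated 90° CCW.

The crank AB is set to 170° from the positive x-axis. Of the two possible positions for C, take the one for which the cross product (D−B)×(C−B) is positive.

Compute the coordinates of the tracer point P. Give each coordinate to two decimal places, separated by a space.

A=(0,0), D=(9.00,0)
B = A + 3.00·(cos170°, sin170°) = (-2.9544, 0.5209)
|BD| = 11.9658
circle(B,6.00) ∩ circle(D,7.00): a=5.4397, h=2.5318
  candidates: C₊=(2.5903,2.8135) cross=30.295; C₋=(2.3699,-2.2453) cross=-30.295
  mode + wants cross > 0 → take C=(2.5903,2.8135) (cross=30.295)
ex = (C−B)/|BC| = (0.9241,0.3821); ey = (-0.3821,0.9241)
P = B + -2.16·ex + -1.87·ey = (-4.2360,-2.0325)

-4.24 -2.03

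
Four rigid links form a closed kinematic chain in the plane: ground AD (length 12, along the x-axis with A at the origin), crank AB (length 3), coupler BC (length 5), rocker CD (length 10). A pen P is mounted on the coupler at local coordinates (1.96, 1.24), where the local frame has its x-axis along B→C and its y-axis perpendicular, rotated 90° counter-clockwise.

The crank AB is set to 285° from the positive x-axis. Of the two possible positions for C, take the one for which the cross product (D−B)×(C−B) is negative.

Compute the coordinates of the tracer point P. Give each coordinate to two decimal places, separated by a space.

3.04 -3.40

A=(0,0), D=(12.00,0)
B = A + 3.00·(cos285°, sin285°) = (0.7765, -2.8978)
|BD| = 11.5916
circle(B,5.00) ∩ circle(D,10.00): a=2.5607, h=4.2945
  candidates: C₊=(2.1823,1.9005) cross=49.780; C₋=(4.3294,-6.4158) cross=-49.780
  mode - wants cross < 0 → take C=(4.3294,-6.4158) (cross=-49.780)
ex = (C−B)/|BC| = (0.7106,-0.7036); ey = (0.7036,0.7106)
P = B + 1.96·ex + 1.24·ey = (3.0417,-3.3957)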